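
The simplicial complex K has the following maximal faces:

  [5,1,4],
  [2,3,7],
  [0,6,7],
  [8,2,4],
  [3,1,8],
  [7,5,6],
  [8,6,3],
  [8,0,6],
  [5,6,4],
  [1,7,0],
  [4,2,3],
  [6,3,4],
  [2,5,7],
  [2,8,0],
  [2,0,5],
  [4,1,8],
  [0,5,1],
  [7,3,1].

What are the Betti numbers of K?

Fix the vertex order 0 < 1 < 2 < 3 < 4 < 5 < 6 < 7 < 8 and write every simplex with vertices in increasing order. Then dim K = 2 and the simplices of K are:

  0-simplices (9): [0], [1], [2], [3], [4], [5], [6], [7], [8]
  1-simplices (27): (27 of them)
  2-simplices (18): [0,1,5], [0,1,7], [0,2,5], [0,2,8], [0,6,7], [0,6,8], [1,3,7], [1,3,8], [1,4,5], [1,4,8], [2,3,4], [2,3,7], [2,4,8], [2,5,7], [3,4,6], [3,6,8], [4,5,6], [5,6,7]

Hence C_0 ≅ Z^9, C_1 ≅ Z^27, C_2 ≅ Z^18.

Boundary ∂_1: C_1 → C_0 is given by ∂[p,q] = [q] − [p]. For instance
  ∂[6,7] = [7] − [6].
This gives a 9×27 integer matrix of rank 8; reducing to Smith normal form yields diagonal entries (1,1,1,1,1,1,1,1).

Boundary ∂_2: C_2 → C_1 sends each 2-simplex [p,q,r] to [q,r] − [p,r] + [p,q]. For instance
  ∂[2,3,4] = [3,4] − [2,4] + [2,3],
  ∂[2,5,7] = [5,7] − [2,7] + [2,5].
The resulting 27×18 matrix has rank 18, and its Smith normal form has invariant factors (1,1,1,1,1,1,1,1,1,1,1,1,1,1,1,1,1,2).

Computing H_k = (kernel of ∂_k) / (image of ∂_{k+1}):

  H_0: rank C_0 − rank ∂_1 = 9 − 8 = 1, and the invariant factors of ∂_1 are all 1, so H_0 = Z.
  H_1: rank ker ∂_1 − rank ∂_2 = (27 − 8) − 18 = 1, and ∂_2 has invariant factor 2 > 1, so H_1 = Z ⊕ Z_2.
  H_2: rank ker ∂_2 − rank ∂_3 = (18 − 18) − 0 = 0, and there is no ∂_3, so H_2 = 0.

Hence the Betti numbers are b_0 = 1, b_1 = 1, b_2 = 0.

b_0 = 1, b_1 = 1, b_2 = 0.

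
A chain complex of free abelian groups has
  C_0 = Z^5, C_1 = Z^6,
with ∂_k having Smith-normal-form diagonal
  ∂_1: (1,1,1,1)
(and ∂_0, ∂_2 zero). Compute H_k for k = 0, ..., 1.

H_0 = Z,  H_1 = Z^2.

H_0: b_0 = 5 − 0 − 4 = 1; torsion from ∂_1 factors > 1: none. So H_0 = Z.
H_1: b_1 = 6 − 4 − 0 = 2; torsion from ∂_2 factors > 1: none. So H_1 = Z^2.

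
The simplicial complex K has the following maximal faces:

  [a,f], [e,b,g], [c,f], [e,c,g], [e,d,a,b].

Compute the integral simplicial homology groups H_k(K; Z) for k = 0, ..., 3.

Fix the vertex order a < b < c < d < e < f < g and write every simplex with vertices in increasing order. Then dim K = 3 and the simplices of K are:

  0-simplices (7): a, b, c, d, e, f, g
  1-simplices (12): ab, ad, ae, af, bd, be, bg, ce, cf, cg, de, eg
  2-simplices (6): abd, abe, ade, bde, beg, ceg
  3-simplices (1): abde

so the chain groups are C_0 ≅ Z^7, C_1 ≅ Z^12, C_2 ≅ Z^6, C_3 ≅ Z^1.

∂_1: C_1 → C_0 maps an edge to its endpoints' difference, ∂[p,q] = q − p. For instance
  ∂ae = e − a.
As a 7×12 matrix over Z this has rank 6, with invariant factors (1,1,1,1,1,1).

∂_2: C_2 → C_1 maps a triangle to the signed sum of its edges. For instance
  ∂abe = be − ae + ab,
  ∂ade = de − ae + ad.
The resulting 12×6 matrix has rank 5, and its Smith normal form has invariant factors (1,1,1,1,1).

The boundary map ∂_3: C_3 → C_2 sends each 3-simplex σ to the alternating sum Σ_i (−1)^i (σ with its i-th vertex removed). For instance
  ∂abde = bde − ade + abe − abd.
As a 6×1 matrix over Z this has rank 1, with invariant factors (1).

Computing H_k = (kernel of ∂_k) / (image of ∂_{k+1}):

  H_0: rank C_0 − rank ∂_1 = 7 − 6 = 1, and the invariant factors of ∂_1 are all 1, so H_0 = Z.
  H_1: rank ker ∂_1 − rank ∂_2 = (12 − 6) − 5 = 1, and the invariant factors of ∂_2 are all 1, so H_1 = Z.
  H_2: rank ker ∂_2 − rank ∂_3 = (6 − 5) − 1 = 0, and the invariant factors of ∂_3 are all 1, so H_2 = 0.
  H_3: rank ker ∂_3 − rank ∂_4 = (1 − 1) − 0 = 0, and there is no ∂_4, so H_3 = 0.

As a check, the Euler characteristic is 7 − 12 + 6 − 1 = 0, which agrees with 1 − 1 + 0 − 0 = 0.

H_0 = Z,  H_1 = Z,  H_2 = 0,  H_3 = 0.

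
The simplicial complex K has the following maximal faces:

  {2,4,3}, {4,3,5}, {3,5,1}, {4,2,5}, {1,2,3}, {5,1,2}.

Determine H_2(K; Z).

H_2 = Z.

Order the vertices as 1 < 2 < 3 < 4 < 5. Listing each simplex with vertices in this order, K has dimension 2 with simplices:

  0-simplices (5): [1], [2], [3], [4], [5]
  1-simplices (9): [1,2], [1,3], [1,5], [2,3], [2,4], [2,5], [3,4], [3,5], [4,5]
  2-simplices (6): [1,2,3], [1,2,5], [1,3,5], [2,3,4], [2,4,5], [3,4,5]

giving chain groups C_0 ≅ Z^5, C_1 ≅ Z^9, C_2 ≅ Z^6.

Boundary ∂_1: C_1 → C_0 maps an edge to its endpoints' difference, ∂[p,q] = q − p. For instance
  ∂[2,4] = [4] − [2].
This gives a 5×9 integer matrix of rank 4; reducing to Smith normal form yields diagonal entries (1,1,1,1).

The boundary map ∂_2: C_2 → C_1 sends each 2-simplex [p,q,r] to [q,r] − [p,r] + [p,q]. For instance
  ∂[2,4,5] = [4,5] − [2,5] + [2,4],
  ∂[1,3,5] = [3,5] − [1,5] + [1,3].
The 9×6 boundary matrix has rank 5 and Smith normal form diag(1,1,1,1,1).

Now H_k = ker ∂_k / im ∂_{k+1}, so:

  H_2: rank ker ∂_2 − rank ∂_3 = (6 − 5) − 0 = 1, and there is no ∂_3, so H_2 = Z.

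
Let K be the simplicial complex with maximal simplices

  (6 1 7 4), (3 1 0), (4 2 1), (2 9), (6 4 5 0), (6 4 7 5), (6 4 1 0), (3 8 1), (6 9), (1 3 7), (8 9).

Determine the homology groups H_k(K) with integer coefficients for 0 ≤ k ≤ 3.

Order the vertices as 0 < 1 < 2 < 3 < 4 < 5 < 6 < 7 < 8 < 9. Listing each simplex with vertices in this order, K has dimension 3 with simplices:

  0-simplices (10): [0], [1], [2], [3], [4], [5], [6], [7], [8], [9]
  1-simplices (23): [0,1], [0,3], [0,4], [0,5], [0,6], [1,2], [1,3], [1,4], [1,6], [1,7], [1,8], [2,4], [2,9], [3,7], [3,8], [4,5], [4,6], [4,7], [5,6], [5,7], [6,7], [6,9], [8,9]
  2-simplices (16): [0,1,3], [0,1,4], [0,1,6], [0,4,5], [0,4,6], [0,5,6], [1,2,4], [1,3,7], [1,3,8], [1,4,6], [1,4,7], [1,6,7], [4,5,6], [4,5,7], [4,6,7], [5,6,7]
  3-simplices (4): [0,1,4,6], [0,4,5,6], [1,4,6,7], [4,5,6,7]

Hence C_0 ≅ Z^10, C_1 ≅ Z^23, C_2 ≅ Z^16, C_3 ≅ Z^4.

Boundary ∂_1: C_1 → C_0 maps an edge to its endpoints' difference, ∂[p,q] = q − p. For instance
  ∂[2,4] = [4] − [2].
This gives a 10×23 integer matrix of rank 9; reducing to Smith normal form yields diagonal entries (1,1,1,1,1,1,1,1,1).

Boundary ∂_2: C_2 → C_1 maps a triangle to the signed sum of its edges. For instance
  ∂[0,1,4] = [1,4] − [0,4] + [0,1],
  ∂[1,6,7] = [6,7] − [1,7] + [1,6].
As a 23×16 matrix over Z this has rank 12, with invariant factors (1,1,1,1,1,1,1,1,1,1,1,1).

∂_3: C_3 → C_2 sends each 3-simplex σ to the alternating sum Σ_i (−1)^i (σ with its i-th vertex removed). For instance
  ∂[1,4,6,7] = [4,6,7] − [1,6,7] + [1,4,7] − [1,4,6],
  ∂[0,1,4,6] = [1,4,6] − [0,4,6] + [0,1,6] − [0,1,4].
The resulting 16×4 matrix has rank 4, and its Smith normal form has invariant factors (1,1,1,1).

From H_k ≅ ker(∂_k) / im(∂_{k+1}) we obtain:

  H_0: rank C_0 − rank ∂_1 = 10 − 9 = 1, and the invariant factors of ∂_1 are all 1, so H_0 = Z.
  H_1: rank ker ∂_1 − rank ∂_2 = (23 − 9) − 12 = 2, and the invariant factors of ∂_2 are all 1, so H_1 = Z^2.
  H_2: rank ker ∂_2 − rank ∂_3 = (16 − 12) − 4 = 0, and the invariant factors of ∂_3 are all 1, so H_2 = 0.
  H_3: rank ker ∂_3 − rank ∂_4 = (4 − 4) − 0 = 0, and there is no ∂_4, so H_3 = 0.

H_0 = Z,  H_1 = Z^2,  H_2 = 0,  H_3 = 0.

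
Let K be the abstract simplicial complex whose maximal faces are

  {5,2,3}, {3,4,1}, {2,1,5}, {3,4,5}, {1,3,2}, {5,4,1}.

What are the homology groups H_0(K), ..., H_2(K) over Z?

We work with the vertex ordering 1 < 2 < 3 < 4 < 5. The simplices of K, each written with vertices in increasing order, are:

  0-simplices (5): [1], [2], [3], [4], [5]
  1-simplices (9): [1,2], [1,3], [1,4], [1,5], [2,3], [2,5], [3,4], [3,5], [4,5]
  2-simplices (6): [1,2,3], [1,2,5], [1,3,4], [1,4,5], [2,3,5], [3,4,5]

so the chain groups are C_0 ≅ Z^5, C_1 ≅ Z^9, C_2 ≅ Z^6.

The boundary map ∂_1: C_1 → C_0 maps an edge to its endpoints' difference, ∂[p,q] = q − p. For instance
  ∂[1,5] = [5] − [1].
As a 5×9 matrix over Z this has rank 4, with invariant factors (1,1,1,1).

Boundary ∂_2: C_2 → C_1 sends each 2-simplex [p,q,r] to [q,r] − [p,r] + [p,q]. For instance
  ∂[1,3,4] = [3,4] − [1,4] + [1,3],
  ∂[1,2,5] = [2,5] − [1,5] + [1,2].
The 9×6 boundary matrix has rank 5 and Smith normal form diag(1,1,1,1,1).

Reading off H_k = ker ∂_k / im ∂_{k+1}:

  H_0: rank C_0 − rank ∂_1 = 5 − 4 = 1, and the invariant factors of ∂_1 are all 1, so H_0 ≅ Z.
  H_1: rank ker ∂_1 − rank ∂_2 = (9 − 4) − 5 = 0, and the invariant factors of ∂_2 are all 1, so H_1 ≅ 0.
  H_2: rank ker ∂_2 − rank ∂_3 = (6 − 5) − 0 = 1, and there is no ∂_3, so H_2 ≅ Z.

H_0 ≅ Z,  H_1 = 0,  H_2 ≅ Z.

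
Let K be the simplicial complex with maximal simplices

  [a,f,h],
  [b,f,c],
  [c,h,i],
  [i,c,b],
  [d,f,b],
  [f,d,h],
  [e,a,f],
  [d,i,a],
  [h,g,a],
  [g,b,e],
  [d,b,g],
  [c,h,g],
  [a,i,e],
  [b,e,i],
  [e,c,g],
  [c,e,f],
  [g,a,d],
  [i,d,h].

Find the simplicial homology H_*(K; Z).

H_0 ≅ Z,  H_1 ≅ Z ⊕ Z_2,  H_2 = 0.

Take the total order a < b < c < d < e < f < g < h < i on the vertex set. Then K (dimension 2) consists of the simplices:

  0-simplices (9): a, b, c, d, e, f, g, h, i
  1-simplices (27): ad, ae, af, ag, ah, ai, bc, bd, be, bf, bg, bi, ce, cf, cg, ch, ci, df, dg, dh, di, ef, eg, ei, fh, gh, hi
  2-simplices (18): adg, adi, aef, aei, afh, agh, bcf, bci, bdf, bdg, beg, bei, cef, ceg, cgh, chi, dfh, dhi

so the chain groups are C_0 ≅ Z^9, C_1 ≅ Z^27, C_2 ≅ Z^18.

The boundary map ∂_1: C_1 → C_0 is given by ∂[p,q] = [q] − [p]. For instance
  ∂af = f − a.
This gives a 9×27 integer matrix of rank 8; reducing to Smith normal form yields diagonal entries (1,1,1,1,1,1,1,1).

Boundary ∂_2: C_2 → C_1 acts by ∂[p,q,r] = [q,r] − [p,r] + [p,q]. For instance
  ∂afh = fh − ah + af,
  ∂bdg = dg − bg + bd.
The resulting 27×18 matrix has rank 18, and its Smith normal form has invariant factors (1,1,1,1,1,1,1,1,1,1,1,1,1,1,1,1,1,2).

Now H_k = ker ∂_k / im ∂_{k+1}, so:

  H_0: rank C_0 − rank ∂_1 = 9 − 8 = 1, and the invariant factors of ∂_1 are all 1, so H_0 ≅ Z.
  H_1: rank ker ∂_1 − rank ∂_2 = (27 − 8) − 18 = 1, and ∂_2 has invariant factor 2 > 1, so H_1 ≅ Z ⊕ Z_2.
  H_2: rank ker ∂_2 − rank ∂_3 = (18 − 18) − 0 = 0, and there is no ∂_3, so H_2 ≅ 0.

As a check, the Euler characteristic is 9 − 27 + 18 = 0, which agrees with 1 − 1 + 0 = 0.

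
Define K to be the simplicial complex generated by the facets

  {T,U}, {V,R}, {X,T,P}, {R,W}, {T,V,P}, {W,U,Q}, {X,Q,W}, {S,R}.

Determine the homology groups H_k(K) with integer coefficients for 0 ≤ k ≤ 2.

H_0 ≅ Z,  H_1 ≅ Z^2,  H_2 = 0.

K has 9 vertices, 14 edges, 4 triangles.
rank ∂_0 = 0, rank ∂_1 = 8 ⇒ b_0 = 9 − 0 − 8 = 1; all invariant factors of ∂_1 are 1 so no torsion. So H_0 = Z.
rank ∂_1 = 8, rank ∂_2 = 4 ⇒ b_1 = 14 − 8 − 4 = 2; all invariant factors of ∂_2 are 1 so no torsion. So H_1 = Z^2.
rank ∂_2 = 4, rank ∂_3 = 0 ⇒ b_2 = 4 − 4 − 0 = 0. So H_2 = 0.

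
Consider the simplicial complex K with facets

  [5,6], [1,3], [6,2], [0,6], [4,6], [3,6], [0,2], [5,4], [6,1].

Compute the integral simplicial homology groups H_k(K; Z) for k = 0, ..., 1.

H_0 ≅ Z,  H_1 ≅ Z^3.

Take the total order 0 < 1 < 2 < 3 < 4 < 5 < 6 on the vertex set. Then K (dimension 1) consists of the simplices:

  0-simplices (7): [0], [1], [2], [3], [4], [5], [6]
  1-simplices (9): [0,2], [0,6], [1,3], [1,6], [2,6], [3,6], [4,5], [4,6], [5,6]

giving chain groups C_0 ≅ Z^7, C_1 ≅ Z^9.

Boundary ∂_1: C_1 → C_0 sends each edge [p,q] (with p < q) to q − p. For instance
  ∂[4,6] = [6] − [4].
The 7×9 boundary matrix has rank 6 and Smith normal form diag(1,1,1,1,1,1).

From H_k ≅ ker(∂_k) / im(∂_{k+1}) we obtain:

  H_0: rank C_0 − rank ∂_1 = 7 − 6 = 1, and the invariant factors of ∂_1 are all 1, so H_0 ≅ Z.
  H_1: rank ker ∂_1 − rank ∂_2 = (9 − 6) − 0 = 3, and there is no ∂_2, so H_1 ≅ Z^3.

As a check, the Euler characteristic is 7 − 9 = -2, which agrees with 1 − 3 = -2.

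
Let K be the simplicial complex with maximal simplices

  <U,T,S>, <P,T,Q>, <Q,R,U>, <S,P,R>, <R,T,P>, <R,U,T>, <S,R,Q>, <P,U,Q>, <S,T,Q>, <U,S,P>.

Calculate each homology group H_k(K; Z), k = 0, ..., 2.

H_0 ≅ Z,  H_1 ≅ Z/2Z,  H_2 = 0.

Fix the vertex order P < Q < R < S < T < U and write every simplex with vertices in increasing order. Then dim K = 2 and the simplices of K are:

  0-simplices (6): P, Q, R, S, T, U
  1-simplices (15): PQ, PR, PS, PT, PU, QR, QS, QT, QU, RS, RT, RU, ST, SU, TU
  2-simplices (10): PQT, PQU, PRS, PRT, PSU, QRS, QRU, QST, RTU, STU

so the chain groups are C_0 ≅ Z^6, C_1 ≅ Z^15, C_2 ≅ Z^10.

The boundary map ∂_1: C_1 → C_0 maps an edge to its endpoints' difference, ∂[p,q] = q − p. For instance
  ∂PQ = Q − P.
The resulting 6×15 matrix has rank 5, and its Smith normal form has invariant factors (1,1,1,1,1).

∂_2: C_2 → C_1 sends each 2-simplex [p,q,r] to [q,r] − [p,r] + [p,q]. For instance
  ∂PRS = RS − PS + PR,
  ∂QRS = RS − QS + QR.
As a 15×10 matrix over Z this has rank 10, with invariant factors (1,1,1,1,1,1,1,1,1,2).

Now H_k = ker ∂_k / im ∂_{k+1}, so:

  H_0: rank C_0 − rank ∂_1 = 6 − 5 = 1, and the invariant factors of ∂_1 are all 1, so H_0 ≅ Z.
  H_1: rank ker ∂_1 − rank ∂_2 = (15 − 5) − 10 = 0, and ∂_2 has invariant factor 2 > 1, so H_1 ≅ Z/2Z.
  H_2: rank ker ∂_2 − rank ∂_3 = (10 − 10) − 0 = 0, and there is no ∂_3, so H_2 ≅ 0.

As a check, the Euler characteristic is 6 − 15 + 10 = 1, which agrees with 1 − 0 + 0 = 1.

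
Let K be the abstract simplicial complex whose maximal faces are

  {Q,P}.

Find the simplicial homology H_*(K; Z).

Order the vertices as P < Q. Listing each simplex with vertices in this order, K has dimension 1 with simplices:

  0-simplices (2): P, Q
  1-simplices (1): PQ

giving chain groups C_0 ≅ Z^2, C_1 ≅ Z^1.

The boundary map ∂_1: C_1 → C_0 is given by ∂[p,q] = [q] − [p]. For instance
  ∂PQ = Q − P.
As a 2×1 matrix over Z this has rank 1, with invariant factors (1).

Reading off H_k = ker ∂_k / im ∂_{k+1}:

  H_0: rank C_0 − rank ∂_1 = 2 − 1 = 1, and the invariant factors of ∂_1 are all 1, so H_0 = Z.
  H_1: rank ker ∂_1 − rank ∂_2 = (1 − 1) − 0 = 0, and there is no ∂_2, so H_1 = 0.

(K is a triangulation of the 1-simplex.)

H_0 = Z,  H_1 = 0.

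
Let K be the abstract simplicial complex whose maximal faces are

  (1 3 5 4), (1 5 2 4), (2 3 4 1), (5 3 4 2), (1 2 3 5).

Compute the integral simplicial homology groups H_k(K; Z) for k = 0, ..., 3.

Take the total order 1 < 2 < 3 < 4 < 5 on the vertex set. Then K (dimension 3) consists of the simplices:

  0-simplices (5): [1], [2], [3], [4], [5]
  1-simplices (10): [1,2], [1,3], [1,4], [1,5], [2,3], [2,4], [2,5], [3,4], [3,5], [4,5]
  2-simplices (10): [1,2,3], [1,2,4], [1,2,5], [1,3,4], [1,3,5], [1,4,5], [2,3,4], [2,3,5], [2,4,5], [3,4,5]
  3-simplices (5): [1,2,3,4], [1,2,3,5], [1,2,4,5], [1,3,4,5], [2,3,4,5]

giving chain groups C_0 ≅ Z^5, C_1 ≅ Z^10, C_2 ≅ Z^10, C_3 ≅ Z^5.

∂_1: C_1 → C_0 is given by ∂[p,q] = [q] − [p]. For instance
  ∂[3,4] = [4] − [3].
The resulting 5×10 matrix has rank 4, and its Smith normal form has invariant factors (1,1,1,1).

Boundary ∂_2: C_2 → C_1 sends each 2-simplex [p,q,r] to [q,r] − [p,r] + [p,q]. For instance
  ∂[2,3,5] = [3,5] − [2,5] + [2,3],
  ∂[2,3,4] = [3,4] − [2,4] + [2,3].
The resulting 10×10 matrix has rank 6, and its Smith normal form has invariant factors (1,1,1,1,1,1).

∂_3: C_3 → C_2 sends each 3-simplex σ to the alternating sum Σ_i (−1)^i (σ with its i-th vertex removed). For instance
  ∂[1,2,3,5] = [2,3,5] − [1,3,5] + [1,2,5] − [1,2,3],
  ∂[1,3,4,5] = [3,4,5] − [1,4,5] + [1,3,5] − [1,3,4].
The 10×5 boundary matrix has rank 4 and Smith normal form diag(1,1,1,1).

Now H_k = ker ∂_k / im ∂_{k+1}, so:

  H_0: rank C_0 − rank ∂_1 = 5 − 4 = 1, and the invariant factors of ∂_1 are all 1, so H_0 ≅ Z.
  H_1: rank ker ∂_1 − rank ∂_2 = (10 − 4) − 6 = 0, and the invariant factors of ∂_2 are all 1, so H_1 ≅ 0.
  H_2: rank ker ∂_2 − rank ∂_3 = (10 − 6) − 4 = 0, and the invariant factors of ∂_3 are all 1, so H_2 ≅ 0.
  H_3: rank ker ∂_3 − rank ∂_4 = (5 − 4) − 0 = 1, and there is no ∂_4, so H_3 ≅ Z.

As a check, the Euler characteristic is 5 − 10 + 10 − 5 = 0, which agrees with 1 − 0 + 0 − 1 = 0.

H_0 ≅ Z,  H_1 = 0,  H_2 = 0,  H_3 ≅ Z.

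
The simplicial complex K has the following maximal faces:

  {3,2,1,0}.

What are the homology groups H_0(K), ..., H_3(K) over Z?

H_0 = Z,  H_1 = 0,  H_2 = 0,  H_3 = 0.

We work with the vertex ordering 0 < 1 < 2 < 3. The simplices of K, each written with vertices in increasing order, are:

  0-simplices (4): [0], [1], [2], [3]
  1-simplices (6): [0,1], [0,2], [0,3], [1,2], [1,3], [2,3]
  2-simplices (4): [0,1,2], [0,1,3], [0,2,3], [1,2,3]
  3-simplices (1): [0,1,2,3]

so the chain groups are C_0 ≅ Z^4, C_1 ≅ Z^6, C_2 ≅ Z^4, C_3 ≅ Z^1.

Boundary ∂_1: C_1 → C_0 is given by ∂[p,q] = [q] − [p]. For instance
  ∂[0,3] = [3] − [0].
The 4×6 boundary matrix has rank 3 and Smith normal form diag(1,1,1).

Boundary ∂_2: C_2 → C_1 sends each 2-simplex [p,q,r] to [q,r] − [p,r] + [p,q]. For instance
  ∂[0,1,2] = [1,2] − [0,2] + [0,1],
  ∂[1,2,3] = [2,3] − [1,3] + [1,2].
The 6×4 boundary matrix has rank 3 and Smith normal form diag(1,1,1).

∂_3: C_3 → C_2 sends each 3-simplex σ to the alternating sum Σ_i (−1)^i (σ with its i-th vertex removed). For instance
  ∂[0,1,2,3] = [1,2,3] − [0,2,3] + [0,1,3] − [0,1,2].
The resulting 4×1 matrix has rank 1, and its Smith normal form has invariant factors (1).

Computing H_k = (kernel of ∂_k) / (image of ∂_{k+1}):

  H_0: rank C_0 − rank ∂_1 = 4 − 3 = 1, and the invariant factors of ∂_1 are all 1, so H_0 = Z.
  H_1: rank ker ∂_1 − rank ∂_2 = (6 − 3) − 3 = 0, and the invariant factors of ∂_2 are all 1, so H_1 = 0.
  H_2: rank ker ∂_2 − rank ∂_3 = (4 − 3) − 1 = 0, and the invariant factors of ∂_3 are all 1, so H_2 = 0.
  H_3: rank ker ∂_3 − rank ∂_4 = (1 − 1) − 0 = 0, and there is no ∂_4, so H_3 = 0.

As a check, the Euler characteristic is 4 − 6 + 4 − 1 = 1, which agrees with 1 − 0 + 0 − 0 = 1.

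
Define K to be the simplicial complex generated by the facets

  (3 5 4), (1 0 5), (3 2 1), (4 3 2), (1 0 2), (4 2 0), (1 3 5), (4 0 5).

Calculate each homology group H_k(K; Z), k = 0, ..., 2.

Take the total order 0 < 1 < 2 < 3 < 4 < 5 on the vertex set. Then K (dimension 2) consists of the simplices:

  0-simplices (6): [0], [1], [2], [3], [4], [5]
  1-simplices (12): [0,1], [0,2], [0,4], [0,5], [1,2], [1,3], [1,5], [2,3], [2,4], [3,4], [3,5], [4,5]
  2-simplices (8): [0,1,2], [0,1,5], [0,2,4], [0,4,5], [1,2,3], [1,3,5], [2,3,4], [3,4,5]

so the chain groups are C_0 ≅ Z^6, C_1 ≅ Z^12, C_2 ≅ Z^8.

∂_1: C_1 → C_0 sends each edge [p,q] (with p < q) to q − p. For instance
  ∂[2,3] = [3] − [2].
This gives a 6×12 integer matrix of rank 5; reducing to Smith normal form yields diagonal entries (1,1,1,1,1).

Boundary ∂_2: C_2 → C_1 maps a triangle to the signed sum of its edges. For instance
  ∂[0,1,5] = [1,5] − [0,5] + [0,1],
  ∂[2,3,4] = [3,4] − [2,4] + [2,3].
This gives a 12×8 integer matrix of rank 7; reducing to Smith normal form yields diagonal entries (1,1,1,1,1,1,1).

From H_k ≅ ker(∂_k) / im(∂_{k+1}) we obtain:

  H_0: rank C_0 − rank ∂_1 = 6 − 5 = 1, and the invariant factors of ∂_1 are all 1, so H_0 = Z.
  H_1: rank ker ∂_1 − rank ∂_2 = (12 − 5) − 7 = 0, and the invariant factors of ∂_2 are all 1, so H_1 = 0.
  H_2: rank ker ∂_2 − rank ∂_3 = (8 − 7) − 0 = 1, and there is no ∂_3, so H_2 = Z.

H_0 ≅ Z,  H_1 = 0,  H_2 ≅ Z.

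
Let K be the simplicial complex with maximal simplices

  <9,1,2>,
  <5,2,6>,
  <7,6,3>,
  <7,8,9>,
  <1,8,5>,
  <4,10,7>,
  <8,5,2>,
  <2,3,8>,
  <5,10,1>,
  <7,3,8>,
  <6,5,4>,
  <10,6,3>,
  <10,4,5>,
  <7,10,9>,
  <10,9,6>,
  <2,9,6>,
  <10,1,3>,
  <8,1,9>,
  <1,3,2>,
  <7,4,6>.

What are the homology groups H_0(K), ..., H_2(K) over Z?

H_0 = Z,  H_1 = Z ⊕ Z/2Z,  H_2 = 0.

Take the total order 1 < 2 < 3 < 4 < 5 < 6 < 7 < 8 < 9 < 10 on the vertex set. Then K (dimension 2) consists of the simplices:

  0-simplices (10): [1], [2], [3], [4], [5], [6], [7], [8], [9], [10]
  1-simplices (30): (30 of them)
  2-simplices (20): (20 of them)

Hence C_0 ≅ Z^10, C_1 ≅ Z^30, C_2 ≅ Z^20.

The boundary map ∂_1: C_1 → C_0 sends each edge [p,q] (with p < q) to q − p. For instance
  ∂[6,10] = [10] − [6].
As a 10×30 matrix over Z this has rank 9, with invariant factors (1,1,1,1,1,1,1,1,1).

∂_2: C_2 → C_1 sends each 2-simplex [p,q,r] to [q,r] − [p,r] + [p,q]. For instance
  ∂[2,3,8] = [3,8] − [2,8] + [2,3],
  ∂[3,7,8] = [7,8] − [3,8] + [3,7].
The resulting 30×20 matrix has rank 20, and its Smith normal form has invariant factors (1,1,1,1,1,1,1,1,1,1,1,1,1,1,1,1,1,1,1,2).

Computing H_k = (kernel of ∂_k) / (image of ∂_{k+1}):

  H_0: rank C_0 − rank ∂_1 = 10 − 9 = 1, and the invariant factors of ∂_1 are all 1, so H_0 = Z.
  H_1: rank ker ∂_1 − rank ∂_2 = (30 − 9) − 20 = 1, and ∂_2 has invariant factor 2 > 1, so H_1 = Z ⊕ Z/2Z.
  H_2: rank ker ∂_2 − rank ∂_3 = (20 − 20) − 0 = 0, and there is no ∂_3, so H_2 = 0.

As a check, the Euler characteristic is 10 − 30 + 20 = 0, which agrees with 1 − 1 + 0 = 0.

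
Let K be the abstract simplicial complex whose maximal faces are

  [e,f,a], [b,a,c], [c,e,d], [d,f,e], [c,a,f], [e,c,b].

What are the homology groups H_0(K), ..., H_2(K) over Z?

H_0 = Z,  H_1 = Z,  H_2 = 0.

We work with the vertex ordering a < b < c < d < e < f. The simplices of K, each written with vertices in increasing order, are:

  0-simplices (6): a, b, c, d, e, f
  1-simplices (12): ab, ac, ae, af, bc, be, cd, ce, cf, de, df, ef
  2-simplices (6): abc, acf, aef, bce, cde, def

Hence C_0 ≅ Z^6, C_1 ≅ Z^12, C_2 ≅ Z^6.

Boundary ∂_1: C_1 → C_0 maps an edge to its endpoints' difference, ∂[p,q] = q − p.
The resulting 6×12 matrix has rank 5, and its Smith normal form has invariant factors (1,1,1,1,1).

∂_2: C_2 → C_1 acts by ∂[p,q,r] = [q,r] − [p,r] + [p,q]. For instance
  ∂def = ef − df + de,
  ∂aef = ef − af + ae.
As a 12×6 matrix over Z this has rank 6, with invariant factors (1,1,1,1,1,1).

Now H_k = ker ∂_k / im ∂_{k+1}, so:

  H_0: rank C_0 − rank ∂_1 = 6 − 5 = 1, and the invariant factors of ∂_1 are all 1, so H_0 ≅ Z.
  H_1: rank ker ∂_1 − rank ∂_2 = (12 − 5) − 6 = 1, and the invariant factors of ∂_2 are all 1, so H_1 ≅ Z.
  H_2: rank ker ∂_2 − rank ∂_3 = (6 − 6) − 0 = 0, and there is no ∂_3, so H_2 ≅ 0.

As a check, the Euler characteristic is 6 − 12 + 6 = 0, which agrees with 1 − 1 + 0 = 0.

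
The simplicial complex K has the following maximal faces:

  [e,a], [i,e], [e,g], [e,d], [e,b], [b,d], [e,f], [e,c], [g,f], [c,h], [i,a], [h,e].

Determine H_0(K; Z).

H_0 ≅ Z.

K has 9 vertices, 12 edges.
rank ∂_0 = 0, rank ∂_1 = 8 ⇒ b_0 = 9 − 0 − 8 = 1; all invariant factors of ∂_1 are 1 so no torsion. So H_0 ≅ Z.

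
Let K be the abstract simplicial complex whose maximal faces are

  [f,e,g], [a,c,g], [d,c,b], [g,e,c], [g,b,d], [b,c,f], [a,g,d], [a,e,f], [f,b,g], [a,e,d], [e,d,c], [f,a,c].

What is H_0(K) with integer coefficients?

Take the total order a < b < c < d < e < f < g on the vertex set. Then K (dimension 2) consists of the simplices:

  0-simplices (7): a, b, c, d, e, f, g
  1-simplices (18): ac, ad, ae, af, ag, bc, bd, bf, bg, cd, ce, cf, cg, de, dg, ef, eg, fg
  2-simplices (12): acf, acg, ade, adg, aef, bcd, bcf, bdg, bfg, cde, ceg, efg

so the chain groups are C_0 ≅ Z^7, C_1 ≅ Z^18, C_2 ≅ Z^12.

∂_1: C_1 → C_0 sends each edge [p,q] (with p < q) to q − p.
As a 7×18 matrix over Z this has rank 6, with invariant factors (1,1,1,1,1,1).

Boundary ∂_2: C_2 → C_1 maps a triangle to the signed sum of its edges. For instance
  ∂acg = cg − ag + ac,
  ∂ade = de − ae + ad.
The resulting 18×12 matrix has rank 12, and its Smith normal form has invariant factors (1,1,1,1,1,1,1,1,1,1,1,2).

Reading off H_k = ker ∂_k / im ∂_{k+1}:

  H_0: rank C_0 − rank ∂_1 = 7 − 6 = 1, and the invariant factors of ∂_1 are all 1, so H_0 = Z.

(K is a triangulation of the real projective plane RP^2.)

H_0 = Z.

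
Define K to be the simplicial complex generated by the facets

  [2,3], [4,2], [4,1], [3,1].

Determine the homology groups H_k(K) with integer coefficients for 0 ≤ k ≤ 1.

Order the vertices as 1 < 2 < 3 < 4. Listing each simplex with vertices in this order, K has dimension 1 with simplices:

  0-simplices (4): [1], [2], [3], [4]
  1-simplices (4): [1,3], [1,4], [2,3], [2,4]

Hence C_0 ≅ Z^4, C_1 ≅ Z^4.

The boundary map ∂_1: C_1 → C_0 sends each edge [p,q] (with p < q) to q − p. For instance
  ∂[1,4] = [4] − [1].
The resulting 4×4 matrix has rank 3, and its Smith normal form has invariant factors (1,1,1).

Now H_k = ker ∂_k / im ∂_{k+1}, so:

  H_0: rank C_0 − rank ∂_1 = 4 − 3 = 1, and the invariant factors of ∂_1 are all 1, so H_0 = Z.
  H_1: rank ker ∂_1 − rank ∂_2 = (4 − 3) − 0 = 1, and there is no ∂_2, so H_1 = Z.

As a check, the Euler characteristic is 4 − 4 = 0, which agrees with 1 − 1 = 0.

H_0 ≅ Z,  H_1 ≅ Z.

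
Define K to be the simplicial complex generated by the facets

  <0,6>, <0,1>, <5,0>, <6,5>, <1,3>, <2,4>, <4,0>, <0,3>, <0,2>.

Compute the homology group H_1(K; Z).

H_1 ≅ Z^3.

Order the vertices as 0 < 1 < 2 < 3 < 4 < 5 < 6. Listing each simplex with vertices in this order, K has dimension 1 with simplices:

  0-simplices (7): [0], [1], [2], [3], [4], [5], [6]
  1-simplices (9): [0,1], [0,2], [0,3], [0,4], [0,5], [0,6], [1,3], [2,4], [5,6]

Hence C_0 ≅ Z^7, C_1 ≅ Z^9.

∂_1: C_1 → C_0 is given by ∂[p,q] = [q] − [p]. For instance
  ∂[0,1] = [1] − [0].
This gives a 7×9 integer matrix of rank 6; reducing to Smith normal form yields diagonal entries (1,1,1,1,1,1).

Computing H_k = (kernel of ∂_k) / (image of ∂_{k+1}):

  H_1: rank ker ∂_1 − rank ∂_2 = (9 − 6) − 0 = 3, and there is no ∂_2, so H_1 ≅ Z^3.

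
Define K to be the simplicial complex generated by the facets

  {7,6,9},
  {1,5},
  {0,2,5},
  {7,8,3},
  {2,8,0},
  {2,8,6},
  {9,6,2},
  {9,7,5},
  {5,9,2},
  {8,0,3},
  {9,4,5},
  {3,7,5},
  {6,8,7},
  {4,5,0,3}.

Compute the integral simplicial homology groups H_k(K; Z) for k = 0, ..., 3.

H_0 ≅ Z,  H_1 = 0,  H_2 ≅ Z,  H_3 = 0.

Order the vertices as 0 < 1 < 2 < 3 < 4 < 5 < 6 < 7 < 8 < 9. Listing each simplex with vertices in this order, K has dimension 3 with simplices:

  0-simplices (10): [0], [1], [2], [3], [4], [5], [6], [7], [8], [9]
  1-simplices (23): [0,2], [0,3], [0,4], [0,5], [0,8], [1,5], [2,5], [2,6], [2,8], [2,9], [3,4], [3,5], [3,7], [3,8], [4,5], [4,9], [5,7], [5,9], [6,7], [6,8], [6,9], [7,8], [7,9]
  2-simplices (16): [0,2,5], [0,2,8], [0,3,4], [0,3,5], [0,3,8], [0,4,5], [2,5,9], [2,6,8], [2,6,9], [3,4,5], [3,5,7], [3,7,8], [4,5,9], [5,7,9], [6,7,8], [6,7,9]
  3-simplices (1): [0,3,4,5]

giving chain groups C_0 ≅ Z^10, C_1 ≅ Z^23, C_2 ≅ Z^16, C_3 ≅ Z^1.

Boundary ∂_1: C_1 → C_0 is given by ∂[p,q] = [q] − [p].
As a 10×23 matrix over Z this has rank 9, with invariant factors (1,1,1,1,1,1,1,1,1).

∂_2: C_2 → C_1 maps a triangle to the signed sum of its edges. For instance
  ∂[0,3,4] = [3,4] − [0,4] + [0,3],
  ∂[3,7,8] = [7,8] − [3,8] + [3,7].
As a 23×16 matrix over Z this has rank 14, with invariant factors (1,1,1,1,1,1,1,1,1,1,1,1,1,1).

Boundary ∂_3: C_3 → C_2 sends each 3-simplex σ to the alternating sum Σ_i (−1)^i (σ with its i-th vertex removed). For instance
  ∂[0,3,4,5] = [3,4,5] − [0,4,5] + [0,3,5] − [0,3,4].
The 16×1 boundary matrix has rank 1 and Smith normal form diag(1).

From H_k ≅ ker(∂_k) / im(∂_{k+1}) we obtain:

  H_0: rank C_0 − rank ∂_1 = 10 − 9 = 1, and the invariant factors of ∂_1 are all 1, so H_0 = Z.
  H_1: rank ker ∂_1 − rank ∂_2 = (23 − 9) − 14 = 0, and the invariant factors of ∂_2 are all 1, so H_1 = 0.
  H_2: rank ker ∂_2 − rank ∂_3 = (16 − 14) − 1 = 1, and the invariant factors of ∂_3 are all 1, so H_2 = Z.
  H_3: rank ker ∂_3 − rank ∂_4 = (1 − 1) − 0 = 0, and there is no ∂_4, so H_3 = 0.

As a check, the Euler characteristic is 10 − 23 + 16 − 1 = 2, which agrees with 1 − 0 + 1 − 0 = 2.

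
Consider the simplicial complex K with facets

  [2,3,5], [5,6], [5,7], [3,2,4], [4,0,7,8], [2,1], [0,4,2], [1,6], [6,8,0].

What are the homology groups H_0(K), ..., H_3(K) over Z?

Take the total order 0 < 1 < 2 < 3 < 4 < 5 < 6 < 7 < 8 on the vertex set. Then K (dimension 3) consists of the simplices:

  0-simplices (9): [0], [1], [2], [3], [4], [5], [6], [7], [8]
  1-simplices (18): [0,2], [0,4], [0,6], [0,7], [0,8], [1,2], [1,6], [2,3], [2,4], [2,5], [3,4], [3,5], [4,7], [4,8], [5,6], [5,7], [6,8], [7,8]
  2-simplices (8): [0,2,4], [0,4,7], [0,4,8], [0,6,8], [0,7,8], [2,3,4], [2,3,5], [4,7,8]
  3-simplices (1): [0,4,7,8]

Hence C_0 ≅ Z^9, C_1 ≅ Z^18, C_2 ≅ Z^8, C_3 ≅ Z^1.

Boundary ∂_1: C_1 → C_0 is given by ∂[p,q] = [q] − [p]. For instance
  ∂[2,4] = [4] − [2].
This gives a 9×18 integer matrix of rank 8; reducing to Smith normal form yields diagonal entries (1,1,1,1,1,1,1,1).

The boundary map ∂_2: C_2 → C_1 maps a triangle to the signed sum of its edges. For instance
  ∂[0,4,7] = [4,7] − [0,7] + [0,4],
  ∂[0,7,8] = [7,8] − [0,8] + [0,7].
The 18×8 boundary matrix has rank 7 and Smith normal form diag(1,1,1,1,1,1,1).

The boundary map ∂_3: C_3 → C_2 sends each 3-simplex σ to the alternating sum Σ_i (−1)^i (σ with its i-th vertex removed). For instance
  ∂[0,4,7,8] = [4,7,8] − [0,7,8] + [0,4,8] − [0,4,7].
The resulting 8×1 matrix has rank 1, and its Smith normal form has invariant factors (1).

From H_k ≅ ker(∂_k) / im(∂_{k+1}) we obtain:

  H_0: rank C_0 − rank ∂_1 = 9 − 8 = 1, and the invariant factors of ∂_1 are all 1, so H_0 ≅ Z.
  H_1: rank ker ∂_1 − rank ∂_2 = (18 − 8) − 7 = 3, and the invariant factors of ∂_2 are all 1, so H_1 ≅ Z^3.
  H_2: rank ker ∂_2 − rank ∂_3 = (8 − 7) − 1 = 0, and the invariant factors of ∂_3 are all 1, so H_2 ≅ 0.
  H_3: rank ker ∂_3 − rank ∂_4 = (1 − 1) − 0 = 0, and there is no ∂_4, so H_3 ≅ 0.

As a check, the Euler characteristic is 9 − 18 + 8 − 1 = -2, which agrees with 1 − 3 + 0 − 0 = -2.

H_0 ≅ Z,  H_1 ≅ Z^3,  H_2 = 0,  H_3 = 0.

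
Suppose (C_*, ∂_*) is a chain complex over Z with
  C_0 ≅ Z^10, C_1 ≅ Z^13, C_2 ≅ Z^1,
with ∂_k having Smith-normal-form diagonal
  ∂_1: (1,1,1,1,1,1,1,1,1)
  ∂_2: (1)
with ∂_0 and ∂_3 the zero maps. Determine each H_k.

H_0: b_0 = 10 − 0 − 9 = 1; torsion from ∂_1 factors > 1: none. So H_0 ≅ Z.
H_1: b_1 = 13 − 9 − 1 = 3; torsion from ∂_2 factors > 1: none. So H_1 ≅ Z^3.
H_2: b_2 = 1 − 1 − 0 = 0; torsion from ∂_3 factors > 1: none. So H_2 ≅ 0.

H_0 ≅ Z,  H_1 ≅ Z^3,  H_2 = 0.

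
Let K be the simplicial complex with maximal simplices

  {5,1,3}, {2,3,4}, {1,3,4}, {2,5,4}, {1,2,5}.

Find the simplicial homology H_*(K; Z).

K has 5 vertices, 10 edges, 5 triangles.
rank ∂_0 = 0, rank ∂_1 = 4 ⇒ b_0 = 5 − 0 − 4 = 1; all invariant factors of ∂_1 are 1 so no torsion. So H_0 = Z.
rank ∂_1 = 4, rank ∂_2 = 5 ⇒ b_1 = 10 − 4 − 5 = 1; all invariant factors of ∂_2 are 1 so no torsion. So H_1 = Z.
rank ∂_2 = 5, rank ∂_3 = 0 ⇒ b_2 = 5 − 5 − 0 = 0. So H_2 = 0.

H_0 = Z,  H_1 = Z,  H_2 = 0.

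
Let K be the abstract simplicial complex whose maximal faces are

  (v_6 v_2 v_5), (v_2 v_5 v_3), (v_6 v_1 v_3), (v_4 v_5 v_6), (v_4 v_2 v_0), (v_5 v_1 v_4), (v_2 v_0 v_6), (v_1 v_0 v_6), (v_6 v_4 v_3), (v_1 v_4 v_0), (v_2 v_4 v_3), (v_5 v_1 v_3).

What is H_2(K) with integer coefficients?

Take the total order v_0 < v_1 < v_2 < v_3 < v_4 < v_5 < v_6 on the vertex set. Then K (dimension 2) consists of the simplices:

  0-simplices (7): [v_0], [v_1], [v_2], [v_3], [v_4], [v_5], [v_6]
  1-simplices (18): (18 of them)
  2-simplices (12): (12 of them)

Hence C_0 ≅ Z^7, C_1 ≅ Z^18, C_2 ≅ Z^12.

Boundary ∂_1: C_1 → C_0 is given by ∂[p,q] = [q] − [p]. For instance
  ∂[v_1,v_5] = [v_5] − [v_1].
As a 7×18 matrix over Z this has rank 6, with invariant factors (1,1,1,1,1,1).

The boundary map ∂_2: C_2 → C_1 sends each 2-simplex [p,q,r] to [q,r] − [p,r] + [p,q]. For instance
  ∂[v_0,v_2,v_4] = [v_2,v_4] − [v_0,v_4] + [v_0,v_2],
  ∂[v_0,v_2,v_6] = [v_2,v_6] − [v_0,v_6] + [v_0,v_2].
As a 18×12 matrix over Z this has rank 12, with invariant factors (1,1,1,1,1,1,1,1,1,1,1,2).

Now H_k = ker ∂_k / im ∂_{k+1}, so:

  H_2: rank ker ∂_2 − rank ∂_3 = (12 − 12) − 0 = 0, and there is no ∂_3, so H_2 ≅ 0.

H_2 ≅ 0.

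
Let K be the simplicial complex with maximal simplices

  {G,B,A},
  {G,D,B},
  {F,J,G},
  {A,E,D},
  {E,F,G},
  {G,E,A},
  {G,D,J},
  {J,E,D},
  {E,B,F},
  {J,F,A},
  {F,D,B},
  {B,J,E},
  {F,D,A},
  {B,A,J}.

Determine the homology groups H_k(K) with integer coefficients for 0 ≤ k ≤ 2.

H_0 ≅ Z,  H_1 ≅ Z^2,  H_2 ≅ Z.

Take the total order A < B < D < E < F < G < J on the vertex set. Then K (dimension 2) consists of the simplices:

  0-simplices (7): A, B, D, E, F, G, J
  1-simplices (21): AB, AD, AE, AF, AG, AJ, BD, BE, BF, BG, BJ, DE, DF, DG, DJ, EF, EG, EJ, FG, FJ, GJ
  2-simplices (14): ABG, ABJ, ADE, ADF, AEG, AFJ, BDF, BDG, BEF, BEJ, DEJ, DGJ, EFG, FGJ

Hence C_0 ≅ Z^7, C_1 ≅ Z^21, C_2 ≅ Z^14.

The boundary map ∂_1: C_1 → C_0 maps an edge to its endpoints' difference, ∂[p,q] = q − p.
The resulting 7×21 matrix has rank 6, and its Smith normal form has invariant factors (1,1,1,1,1,1).

Boundary ∂_2: C_2 → C_1 maps a triangle to the signed sum of its edges. For instance
  ∂ADF = DF − AF + AD,
  ∂ABJ = BJ − AJ + AB.
This gives a 21×14 integer matrix of rank 13; reducing to Smith normal form yields diagonal entries (1,1,1,1,1,1,1,1,1,1,1,1,1).

Computing H_k = (kernel of ∂_k) / (image of ∂_{k+1}):

  H_0: rank C_0 − rank ∂_1 = 7 − 6 = 1, and the invariant factors of ∂_1 are all 1, so H_0 = Z.
  H_1: rank ker ∂_1 − rank ∂_2 = (21 − 6) − 13 = 2, and the invariant factors of ∂_2 are all 1, so H_1 = Z^2.
  H_2: rank ker ∂_2 − rank ∂_3 = (14 − 13) − 0 = 1, and there is no ∂_3, so H_2 = Z.

As a check, the Euler characteristic is 7 − 21 + 14 = 0, which agrees with 1 − 2 + 1 = 0.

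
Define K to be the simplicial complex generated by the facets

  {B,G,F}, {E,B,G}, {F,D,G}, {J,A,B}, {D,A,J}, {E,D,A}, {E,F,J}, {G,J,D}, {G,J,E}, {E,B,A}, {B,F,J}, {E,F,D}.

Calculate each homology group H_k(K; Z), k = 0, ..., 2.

Take the total order A < B < D < E < F < G < J on the vertex set. Then K (dimension 2) consists of the simplices:

  0-simplices (7): A, B, D, E, F, G, J
  1-simplices (18): AB, AD, AE, AJ, BE, BF, BG, BJ, DE, DF, DG, DJ, EF, EG, EJ, FG, FJ, GJ
  2-simplices (12): ABE, ABJ, ADE, ADJ, BEG, BFG, BFJ, DEF, DFG, DGJ, EFJ, EGJ

so the chain groups are C_0 ≅ Z^7, C_1 ≅ Z^18, C_2 ≅ Z^12.

∂_1: C_1 → C_0 maps an edge to its endpoints' difference, ∂[p,q] = q − p.
The resulting 7×18 matrix has rank 6, and its Smith normal form has invariant factors (1,1,1,1,1,1).

Boundary ∂_2: C_2 → C_1 maps a triangle to the signed sum of its edges. For instance
  ∂ADJ = DJ − AJ + AD,
  ∂EFJ = FJ − EJ + EF.
As a 18×12 matrix over Z this has rank 12, with invariant factors (1,1,1,1,1,1,1,1,1,1,1,2).

From H_k ≅ ker(∂_k) / im(∂_{k+1}) we obtain:

  H_0: rank C_0 − rank ∂_1 = 7 − 6 = 1, and the invariant factors of ∂_1 are all 1, so H_0 = Z.
  H_1: rank ker ∂_1 − rank ∂_2 = (18 − 6) − 12 = 0, and ∂_2 has invariant factor 2 > 1, so H_1 = Z/2.
  H_2: rank ker ∂_2 − rank ∂_3 = (12 − 12) − 0 = 0, and there is no ∂_3, so H_2 = 0.

H_0 ≅ Z,  H_1 ≅ Z/2,  H_2 = 0.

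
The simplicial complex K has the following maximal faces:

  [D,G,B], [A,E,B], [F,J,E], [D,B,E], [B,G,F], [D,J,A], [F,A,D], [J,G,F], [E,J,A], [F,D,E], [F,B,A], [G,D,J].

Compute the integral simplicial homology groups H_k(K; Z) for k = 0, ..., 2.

We work with the vertex ordering A < B < D < E < F < G < J. The simplices of K, each written with vertices in increasing order, are:

  0-simplices (7): A, B, D, E, F, G, J
  1-simplices (18): AB, AD, AE, AF, AJ, BD, BE, BF, BG, DE, DF, DG, DJ, EF, EJ, FG, FJ, GJ
  2-simplices (12): ABE, ABF, ADF, ADJ, AEJ, BDE, BDG, BFG, DEF, DGJ, EFJ, FGJ

giving chain groups C_0 ≅ Z^7, C_1 ≅ Z^18, C_2 ≅ Z^12.

∂_1: C_1 → C_0 sends each edge [p,q] (with p < q) to q − p.
The 7×18 boundary matrix has rank 6 and Smith normal form diag(1,1,1,1,1,1).

∂_2: C_2 → C_1 maps a triangle to the signed sum of its edges. For instance
  ∂BDE = DE − BE + BD,
  ∂BDG = DG − BG + BD.
The 18×12 boundary matrix has rank 12 and Smith normal form diag(1,1,1,1,1,1,1,1,1,1,1,2).

Reading off H_k = ker ∂_k / im ∂_{k+1}:

  H_0: rank C_0 − rank ∂_1 = 7 − 6 = 1, and the invariant factors of ∂_1 are all 1, so H_0 = Z.
  H_1: rank ker ∂_1 − rank ∂_2 = (18 − 6) − 12 = 0, and ∂_2 has invariant factor 2 > 1, so H_1 = Z_2.
  H_2: rank ker ∂_2 − rank ∂_3 = (12 − 12) − 0 = 0, and there is no ∂_3, so H_2 = 0.

H_0 = Z,  H_1 = Z_2,  H_2 = 0.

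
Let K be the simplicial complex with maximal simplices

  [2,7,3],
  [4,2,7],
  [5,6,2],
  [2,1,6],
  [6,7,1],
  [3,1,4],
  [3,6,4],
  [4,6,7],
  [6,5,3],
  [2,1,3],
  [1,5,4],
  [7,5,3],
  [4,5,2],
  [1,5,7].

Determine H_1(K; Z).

H_1 = Z^2.

Order the vertices as 1 < 2 < 3 < 4 < 5 < 6 < 7. Listing each simplex with vertices in this order, K has dimension 2 with simplices:

  0-simplices (7): [1], [2], [3], [4], [5], [6], [7]
  1-simplices (21): [1,2], [1,3], [1,4], [1,5], [1,6], [1,7], [2,3], [2,4], [2,5], [2,6], [2,7], [3,4], [3,5], [3,6], [3,7], [4,5], [4,6], [4,7], [5,6], [5,7], [6,7]
  2-simplices (14): [1,2,3], [1,2,6], [1,3,4], [1,4,5], [1,5,7], [1,6,7], [2,3,7], [2,4,5], [2,4,7], [2,5,6], [3,4,6], [3,5,6], [3,5,7], [4,6,7]

giving chain groups C_0 ≅ Z^7, C_1 ≅ Z^21, C_2 ≅ Z^14.

Boundary ∂_1: C_1 → C_0 is given by ∂[p,q] = [q] − [p]. For instance
  ∂[5,7] = [7] − [5].
The 7×21 boundary matrix has rank 6 and Smith normal form diag(1,1,1,1,1,1).

Boundary ∂_2: C_2 → C_1 acts by ∂[p,q,r] = [q,r] − [p,r] + [p,q]. For instance
  ∂[3,5,7] = [5,7] − [3,7] + [3,5],
  ∂[2,3,7] = [3,7] − [2,7] + [2,3].
The resulting 21×14 matrix has rank 13, and its Smith normal form has invariant factors (1,1,1,1,1,1,1,1,1,1,1,1,1).

From H_k ≅ ker(∂_k) / im(∂_{k+1}) we obtain:

  H_1: rank ker ∂_1 − rank ∂_2 = (21 − 6) − 13 = 2, and the invariant factors of ∂_2 are all 1, so H_1 = Z^2.

(K is a triangulation of the torus T^2.)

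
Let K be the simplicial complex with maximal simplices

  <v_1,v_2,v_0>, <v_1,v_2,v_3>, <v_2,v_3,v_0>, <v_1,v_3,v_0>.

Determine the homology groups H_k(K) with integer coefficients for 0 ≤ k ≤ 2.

H_0 ≅ Z,  H_1 = 0,  H_2 ≅ Z.

Order the vertices as v_0 < v_1 < v_2 < v_3. Listing each simplex with vertices in this order, K has dimension 2 with simplices:

  0-simplices (4): [v_0], [v_1], [v_2], [v_3]
  1-simplices (6): [v_0,v_1], [v_0,v_2], [v_0,v_3], [v_1,v_2], [v_1,v_3], [v_2,v_3]
  2-simplices (4): [v_0,v_1,v_2], [v_0,v_1,v_3], [v_0,v_2,v_3], [v_1,v_2,v_3]

so the chain groups are C_0 ≅ Z^4, C_1 ≅ Z^6, C_2 ≅ Z^4.

The boundary map ∂_1: C_1 → C_0 maps an edge to its endpoints' difference, ∂[p,q] = q − p. For instance
  ∂[v_1,v_3] = [v_3] − [v_1].
As a 4×6 matrix over Z this has rank 3, with invariant factors (1,1,1).

The boundary map ∂_2: C_2 → C_1 maps a triangle to the signed sum of its edges. For instance
  ∂[v_1,v_2,v_3] = [v_2,v_3] − [v_1,v_3] + [v_1,v_2],
  ∂[v_0,v_1,v_2] = [v_1,v_2] − [v_0,v_2] + [v_0,v_1].
This gives a 6×4 integer matrix of rank 3; reducing to Smith normal form yields diagonal entries (1,1,1).

Reading off H_k = ker ∂_k / im ∂_{k+1}:

  H_0: rank C_0 − rank ∂_1 = 4 − 3 = 1, and the invariant factors of ∂_1 are all 1, so H_0 ≅ Z.
  H_1: rank ker ∂_1 − rank ∂_2 = (6 − 3) − 3 = 0, and the invariant factors of ∂_2 are all 1, so H_1 ≅ 0.
  H_2: rank ker ∂_2 − rank ∂_3 = (4 − 3) − 0 = 1, and there is no ∂_3, so H_2 ≅ Z.

As a check, the Euler characteristic is 4 − 6 + 4 = 2, which agrees with 1 − 0 + 1 = 2.
(K is a triangulation of the 2-sphere S^2.)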